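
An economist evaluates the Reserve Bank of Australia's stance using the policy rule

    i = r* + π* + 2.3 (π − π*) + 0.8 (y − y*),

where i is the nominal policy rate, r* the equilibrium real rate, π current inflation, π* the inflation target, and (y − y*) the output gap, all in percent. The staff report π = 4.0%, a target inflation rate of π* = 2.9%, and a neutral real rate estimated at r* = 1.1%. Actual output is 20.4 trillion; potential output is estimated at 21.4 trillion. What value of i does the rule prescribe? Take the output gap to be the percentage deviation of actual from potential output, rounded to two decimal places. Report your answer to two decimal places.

Output gap = 100 × (20.4 − 21.4) / 21.4 = -4.67%.
i = 1.10 + 2.90 + 2.3 × (4.00 − 2.90) + 0.8 × (-4.67)
   = 1.10 + 2.9 + 2.53 − 3.736 = 2.79

2.79%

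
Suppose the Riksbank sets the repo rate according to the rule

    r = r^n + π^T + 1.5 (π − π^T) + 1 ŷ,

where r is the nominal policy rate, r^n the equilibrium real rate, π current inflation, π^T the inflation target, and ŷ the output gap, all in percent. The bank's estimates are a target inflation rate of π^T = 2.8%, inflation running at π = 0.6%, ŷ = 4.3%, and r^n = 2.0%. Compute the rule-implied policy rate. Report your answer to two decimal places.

5.80%

r = 2.0 + 2.8 + 1.5 × (0.6 − 2.8) + 1 × 4.3
   = 2.0 + 2.8 − 3.3 + 4.3 = 5.80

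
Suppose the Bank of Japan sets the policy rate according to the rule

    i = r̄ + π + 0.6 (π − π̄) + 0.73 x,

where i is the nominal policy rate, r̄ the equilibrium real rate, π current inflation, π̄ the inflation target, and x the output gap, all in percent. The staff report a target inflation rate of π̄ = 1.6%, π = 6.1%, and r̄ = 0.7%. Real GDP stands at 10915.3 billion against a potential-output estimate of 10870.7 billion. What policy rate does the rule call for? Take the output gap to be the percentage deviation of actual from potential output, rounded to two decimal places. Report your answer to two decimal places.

Output gap = 100 × (10915.3 − 10870.7) / 10870.7 = 0.41%.
i = 0.70 + 6.10 + 0.6 × (6.10 − 1.60) + 0.73 × 0.41
   = 0.70 + 6.1 + 2.7 + 0.2993 = 9.80

9.80%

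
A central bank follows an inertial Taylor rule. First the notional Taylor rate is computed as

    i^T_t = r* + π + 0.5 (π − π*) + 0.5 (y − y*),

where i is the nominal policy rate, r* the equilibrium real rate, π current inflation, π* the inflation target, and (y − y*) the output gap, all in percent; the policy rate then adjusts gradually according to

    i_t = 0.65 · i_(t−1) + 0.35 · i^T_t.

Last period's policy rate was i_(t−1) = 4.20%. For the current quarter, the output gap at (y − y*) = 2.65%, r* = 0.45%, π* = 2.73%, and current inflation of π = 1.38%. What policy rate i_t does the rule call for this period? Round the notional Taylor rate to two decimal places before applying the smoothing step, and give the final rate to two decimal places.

3.60%

i^T_t = 0.45 + 1.38 + 0.5 × (1.38 − 2.73) + 0.5 × 2.65
   = 0.45 + 1.38 − 0.675 + 1.325 = 2.48
i_t = 0.65 × 4.20 + 0.35 × 2.48 = 2.73 + 0.868 = 3.60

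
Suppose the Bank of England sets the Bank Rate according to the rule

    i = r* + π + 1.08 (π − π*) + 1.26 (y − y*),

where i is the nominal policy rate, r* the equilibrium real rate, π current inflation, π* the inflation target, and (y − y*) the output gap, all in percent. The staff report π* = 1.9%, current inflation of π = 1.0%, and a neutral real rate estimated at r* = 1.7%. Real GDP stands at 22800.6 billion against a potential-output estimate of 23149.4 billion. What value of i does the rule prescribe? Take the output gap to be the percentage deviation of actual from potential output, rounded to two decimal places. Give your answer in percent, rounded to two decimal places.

-0.17%

Output gap = 100 × (22800.6 − 23149.4) / 23149.4 = -1.51%.
i = 1.70 + 1.00 + 1.08 × (1.00 − 1.90) + 1.26 × (-1.51)
   = 1.70 + 1 − 0.972 − 1.9026 = -0.17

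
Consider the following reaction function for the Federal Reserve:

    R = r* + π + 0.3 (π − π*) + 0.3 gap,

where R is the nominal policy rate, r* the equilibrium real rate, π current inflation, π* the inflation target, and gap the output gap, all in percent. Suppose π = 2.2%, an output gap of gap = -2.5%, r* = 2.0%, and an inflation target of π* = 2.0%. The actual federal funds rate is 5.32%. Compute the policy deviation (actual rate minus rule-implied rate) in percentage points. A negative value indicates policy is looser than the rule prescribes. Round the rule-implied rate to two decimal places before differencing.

1.81 pp

R = 2.0 + 2.2 + 0.3 × (2.2 − 2.0) + 0.3 × (-2.5)
   = 2.0 + 2.2 + 0.06 − 0.75 = 3.51
Deviation = 5.32 − 3.51 = 1.81 pp.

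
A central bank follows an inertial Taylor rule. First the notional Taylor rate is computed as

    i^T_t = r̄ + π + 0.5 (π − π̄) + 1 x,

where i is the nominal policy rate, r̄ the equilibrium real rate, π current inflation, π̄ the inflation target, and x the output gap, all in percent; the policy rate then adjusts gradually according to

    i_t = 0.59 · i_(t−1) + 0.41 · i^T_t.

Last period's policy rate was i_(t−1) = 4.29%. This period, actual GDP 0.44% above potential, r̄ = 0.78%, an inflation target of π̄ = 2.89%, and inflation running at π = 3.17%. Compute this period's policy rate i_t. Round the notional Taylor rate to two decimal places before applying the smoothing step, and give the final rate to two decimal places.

Output 0.44% above potential → x = 0.44.
i^T_t = 0.78 + 3.17 + 0.5 × (3.17 − 2.89) + 1 × 0.44
   = 0.78 + 3.17 + 0.14 + 0.44 = 4.53
i_t = 0.59 × 4.29 + 0.41 × 4.53 = 2.5311 + 1.8573 = 4.39

4.39%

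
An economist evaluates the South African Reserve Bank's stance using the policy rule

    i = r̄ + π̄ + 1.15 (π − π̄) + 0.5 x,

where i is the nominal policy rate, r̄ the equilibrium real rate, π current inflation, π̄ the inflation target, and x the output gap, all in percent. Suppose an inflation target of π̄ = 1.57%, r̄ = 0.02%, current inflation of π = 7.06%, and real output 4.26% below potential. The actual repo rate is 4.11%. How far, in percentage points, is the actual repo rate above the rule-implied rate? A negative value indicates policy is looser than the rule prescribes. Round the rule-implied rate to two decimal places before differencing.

-1.66 pp

Output 4.26% below potential → x = -4.26.
i = 0.02 + 1.57 + 1.15 × (7.06 − 1.57) + 0.5 × (-4.26)
   = 0.02 + 1.57 + 6.3135 − 2.13 = 5.77
Deviation = 4.11 − 5.77 = -1.66 pp.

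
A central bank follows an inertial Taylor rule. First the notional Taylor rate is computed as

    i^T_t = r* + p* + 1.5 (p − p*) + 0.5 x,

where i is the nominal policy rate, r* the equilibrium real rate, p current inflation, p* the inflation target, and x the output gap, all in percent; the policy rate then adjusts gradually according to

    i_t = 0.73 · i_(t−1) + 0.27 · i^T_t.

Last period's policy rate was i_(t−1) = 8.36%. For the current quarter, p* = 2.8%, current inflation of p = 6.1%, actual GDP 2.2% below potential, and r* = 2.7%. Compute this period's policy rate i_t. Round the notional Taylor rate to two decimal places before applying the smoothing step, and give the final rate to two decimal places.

8.63%

Output 2.2% below potential → x = -2.2.
i^T_t = 2.7 + 2.8 + 1.5 × (6.1 − 2.8) + 0.5 × (-2.2)
   = 2.7 + 2.8 + 4.95 − 1.1 = 9.35
i_t = 0.73 × 8.36 + 0.27 × 9.35 = 6.1028 + 2.5245 = 8.63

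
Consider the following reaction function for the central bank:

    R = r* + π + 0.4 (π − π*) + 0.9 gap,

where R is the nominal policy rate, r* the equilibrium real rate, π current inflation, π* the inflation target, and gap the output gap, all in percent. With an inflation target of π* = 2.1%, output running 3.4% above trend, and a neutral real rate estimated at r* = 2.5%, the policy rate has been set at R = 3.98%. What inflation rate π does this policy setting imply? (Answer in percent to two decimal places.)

-0.53%

Output 3.4% above potential → gap = 3.4.
Collecting π: R = r* + (1 + 0.4) π − 0.4 π* + 0.9 gap
1.4 π = 3.98 − 2.5 + 0.4 × 2.1 − 0.9 × 3.4 = -0.74
π = -0.74 / 1.4 = -0.53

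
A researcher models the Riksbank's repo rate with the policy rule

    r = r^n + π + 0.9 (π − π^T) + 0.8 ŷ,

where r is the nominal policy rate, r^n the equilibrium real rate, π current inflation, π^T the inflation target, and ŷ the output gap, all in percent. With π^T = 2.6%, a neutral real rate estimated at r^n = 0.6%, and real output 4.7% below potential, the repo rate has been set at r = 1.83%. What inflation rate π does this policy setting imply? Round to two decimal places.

Output 4.7% below potential → ŷ = -4.7.
Collecting π: r = r^n + (1 + 0.9) π − 0.9 π^T + 0.8 ŷ
1.9 π = 1.83 − 0.6 + 0.9 × 2.6 − 0.8 × (-4.7) = 7.33
π = 7.33 / 1.9 = 3.86

3.86%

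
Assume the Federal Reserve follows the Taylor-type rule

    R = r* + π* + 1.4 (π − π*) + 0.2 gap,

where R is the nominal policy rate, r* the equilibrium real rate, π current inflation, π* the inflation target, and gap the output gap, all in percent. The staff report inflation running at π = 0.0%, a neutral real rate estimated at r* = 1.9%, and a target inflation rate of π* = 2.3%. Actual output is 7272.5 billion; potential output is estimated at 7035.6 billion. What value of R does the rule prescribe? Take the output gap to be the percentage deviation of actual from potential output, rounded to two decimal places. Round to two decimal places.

1.65%

Output gap = 100 × (7272.5 − 7035.6) / 7035.6 = 3.37%.
R = 1.90 + 2.30 + 1.4 × (0.00 − 2.30) + 0.2 × 3.37
   = 1.90 + 2.3 − 3.22 + 0.674 = 1.65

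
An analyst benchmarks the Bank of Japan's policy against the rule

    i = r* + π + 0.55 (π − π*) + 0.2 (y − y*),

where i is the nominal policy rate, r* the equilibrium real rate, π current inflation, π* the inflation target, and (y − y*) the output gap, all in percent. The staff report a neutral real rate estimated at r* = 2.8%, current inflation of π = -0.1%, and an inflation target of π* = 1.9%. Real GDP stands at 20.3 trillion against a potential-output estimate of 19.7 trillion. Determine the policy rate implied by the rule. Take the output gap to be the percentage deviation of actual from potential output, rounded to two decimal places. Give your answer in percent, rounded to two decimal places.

2.21%

Output gap = 100 × (20.3 − 19.7) / 19.7 = 3.05%.
i = 2.80 + (-0.10) + 0.55 × (-0.10 − 1.90) + 0.2 × 3.05
   = 2.80 − 0.1 − 1.1 + 0.61 = 2.21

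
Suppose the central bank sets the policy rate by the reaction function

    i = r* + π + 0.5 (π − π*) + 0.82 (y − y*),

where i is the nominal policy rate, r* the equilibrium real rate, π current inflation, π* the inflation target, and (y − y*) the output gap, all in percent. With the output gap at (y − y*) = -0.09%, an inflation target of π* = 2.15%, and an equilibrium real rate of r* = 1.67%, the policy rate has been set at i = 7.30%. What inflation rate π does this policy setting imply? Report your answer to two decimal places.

Collecting π: i = r* + (1 + 0.5) π − 0.5 π* + 0.82 (y − y*)
1.5 π = 7.30 − 1.67 + 0.5 × 2.15 − 0.82 × (-0.09) = 6.7788
π = 6.7788 / 1.5 = 4.52

4.52%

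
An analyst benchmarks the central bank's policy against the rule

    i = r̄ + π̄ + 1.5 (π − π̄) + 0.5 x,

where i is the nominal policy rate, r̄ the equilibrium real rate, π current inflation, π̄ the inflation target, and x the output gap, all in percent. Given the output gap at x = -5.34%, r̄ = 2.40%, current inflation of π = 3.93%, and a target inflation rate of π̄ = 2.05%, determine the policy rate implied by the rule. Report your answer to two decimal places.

4.60%

i = 2.40 + 2.05 + 1.5 × (3.93 − 2.05) + 0.5 × (-5.34)
   = 2.40 + 2.05 + 2.82 − 2.67 = 4.60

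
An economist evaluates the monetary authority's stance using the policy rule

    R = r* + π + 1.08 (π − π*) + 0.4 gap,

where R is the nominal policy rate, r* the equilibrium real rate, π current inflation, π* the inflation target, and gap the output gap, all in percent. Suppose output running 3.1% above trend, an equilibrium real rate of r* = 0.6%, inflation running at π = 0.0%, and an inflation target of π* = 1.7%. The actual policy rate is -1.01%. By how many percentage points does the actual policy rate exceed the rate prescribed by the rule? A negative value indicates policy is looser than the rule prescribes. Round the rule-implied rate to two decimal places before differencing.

Output 3.1% above potential → gap = 3.1.
R = 0.6 + 0.0 + 1.08 × (0.0 − 1.7) + 0.4 × 3.1
   = 0.6 + 0 − 1.836 + 1.24 = 0.00
Deviation = -1.01 − 0.00 = -1.01 pp.

-1.01 pp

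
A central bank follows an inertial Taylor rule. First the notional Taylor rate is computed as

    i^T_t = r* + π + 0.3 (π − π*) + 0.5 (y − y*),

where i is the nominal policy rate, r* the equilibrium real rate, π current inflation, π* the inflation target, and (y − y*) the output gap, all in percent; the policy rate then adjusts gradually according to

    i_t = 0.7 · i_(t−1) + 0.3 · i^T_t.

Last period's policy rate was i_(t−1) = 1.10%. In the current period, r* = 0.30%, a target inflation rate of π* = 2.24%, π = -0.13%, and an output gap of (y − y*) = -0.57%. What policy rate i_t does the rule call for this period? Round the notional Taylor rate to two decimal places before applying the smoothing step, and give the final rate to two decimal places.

i^T_t = 0.30 + (-0.13) + 0.3 × (-0.13 − 2.24) + 0.5 × (-0.57)
   = 0.30 − 0.13 − 0.711 − 0.285 = -0.83
i_t = 0.7 × 1.10 + 0.3 × (-0.83) = 0.77 − 0.249 = 0.52

0.52%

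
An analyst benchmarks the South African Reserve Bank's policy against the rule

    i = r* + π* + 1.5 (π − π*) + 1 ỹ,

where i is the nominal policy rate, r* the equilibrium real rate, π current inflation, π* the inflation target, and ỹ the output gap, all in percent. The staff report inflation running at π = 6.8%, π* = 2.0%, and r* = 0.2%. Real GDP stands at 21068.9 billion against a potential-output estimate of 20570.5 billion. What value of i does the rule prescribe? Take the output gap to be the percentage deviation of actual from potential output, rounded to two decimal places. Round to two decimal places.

Output gap = 100 × (21068.9 − 20570.5) / 20570.5 = 2.42%.
i = 0.20 + 2.00 + 1.5 × (6.80 − 2.00) + 1 × 2.42
   = 0.20 + 2 + 7.2 + 2.42 = 11.82

11.82%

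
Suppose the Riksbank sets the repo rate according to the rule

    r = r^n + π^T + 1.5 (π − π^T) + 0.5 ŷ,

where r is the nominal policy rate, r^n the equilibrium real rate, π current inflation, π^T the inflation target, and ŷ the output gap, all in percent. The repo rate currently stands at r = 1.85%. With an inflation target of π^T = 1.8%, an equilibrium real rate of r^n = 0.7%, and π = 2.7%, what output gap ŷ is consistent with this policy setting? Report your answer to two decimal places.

0.5 ŷ = 1.85 − 0.7 − 1.8 − 1.5 × (2.7 − 1.8) = -2
ŷ = -2 / 0.5 = -4.00

-4.00%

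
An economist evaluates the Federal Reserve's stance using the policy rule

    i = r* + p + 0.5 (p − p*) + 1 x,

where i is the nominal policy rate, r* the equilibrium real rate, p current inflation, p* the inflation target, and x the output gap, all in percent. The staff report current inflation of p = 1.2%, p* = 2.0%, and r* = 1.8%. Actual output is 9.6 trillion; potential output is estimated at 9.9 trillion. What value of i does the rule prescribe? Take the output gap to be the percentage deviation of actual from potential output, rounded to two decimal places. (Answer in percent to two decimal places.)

Output gap = 100 × (9.6 − 9.9) / 9.9 = -3.03%.
i = 1.80 + 1.20 + 0.5 × (1.20 − 2.00) + 1 × (-3.03)
   = 1.80 + 1.2 − 0.4 − 3.03 = -0.43

-0.43%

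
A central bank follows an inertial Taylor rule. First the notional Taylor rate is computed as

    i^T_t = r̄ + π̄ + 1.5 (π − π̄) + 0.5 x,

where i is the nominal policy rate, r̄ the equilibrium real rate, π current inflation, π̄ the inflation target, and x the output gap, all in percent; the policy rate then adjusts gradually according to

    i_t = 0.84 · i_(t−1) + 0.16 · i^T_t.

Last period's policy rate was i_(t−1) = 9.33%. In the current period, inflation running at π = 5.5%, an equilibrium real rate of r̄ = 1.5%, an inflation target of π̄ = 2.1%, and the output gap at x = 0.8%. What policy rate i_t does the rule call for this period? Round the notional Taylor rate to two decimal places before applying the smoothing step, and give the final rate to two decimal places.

i^T_t = 1.5 + 2.1 + 1.5 × (5.5 − 2.1) + 0.5 × 0.8
   = 1.5 + 2.1 + 5.1 + 0.4 = 9.10
i_t = 0.84 × 9.33 + 0.16 × 9.10 = 7.8372 + 1.456 = 9.29

9.29%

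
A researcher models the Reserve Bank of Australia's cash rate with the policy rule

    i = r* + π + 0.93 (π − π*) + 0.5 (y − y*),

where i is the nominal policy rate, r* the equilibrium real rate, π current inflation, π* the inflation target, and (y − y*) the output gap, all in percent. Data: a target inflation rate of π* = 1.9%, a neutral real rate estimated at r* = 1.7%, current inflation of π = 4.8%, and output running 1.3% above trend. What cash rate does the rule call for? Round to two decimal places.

9.85%

Output 1.3% above potential → (y − y*) = 1.3.
i = 1.7 + 4.8 + 0.93 × (4.8 − 1.9) + 0.5 × 1.3
   = 1.7 + 4.8 + 2.697 + 0.65 = 9.85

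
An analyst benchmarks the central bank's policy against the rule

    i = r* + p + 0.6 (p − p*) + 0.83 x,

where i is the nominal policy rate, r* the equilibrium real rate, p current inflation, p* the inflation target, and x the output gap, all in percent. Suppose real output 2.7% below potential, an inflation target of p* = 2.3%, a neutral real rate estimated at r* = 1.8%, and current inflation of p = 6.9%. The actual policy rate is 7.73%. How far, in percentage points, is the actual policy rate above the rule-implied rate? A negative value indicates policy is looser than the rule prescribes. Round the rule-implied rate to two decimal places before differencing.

Output 2.7% below potential → x = -2.7.
i = 1.8 + 6.9 + 0.6 × (6.9 − 2.3) + 0.83 × (-2.7)
   = 1.8 + 6.9 + 2.76 − 2.241 = 9.22
Deviation = 7.73 − 9.22 = -1.49 pp.

-1.49 pp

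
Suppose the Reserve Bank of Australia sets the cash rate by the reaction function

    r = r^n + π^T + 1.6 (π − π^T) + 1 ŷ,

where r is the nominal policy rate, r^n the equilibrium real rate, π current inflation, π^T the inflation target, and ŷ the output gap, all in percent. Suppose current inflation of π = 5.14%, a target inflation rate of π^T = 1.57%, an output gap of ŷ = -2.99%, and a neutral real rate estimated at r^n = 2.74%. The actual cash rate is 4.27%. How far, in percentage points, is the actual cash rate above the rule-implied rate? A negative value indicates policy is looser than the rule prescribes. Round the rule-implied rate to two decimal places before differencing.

-2.76 pp

r = 2.74 + 1.57 + 1.6 × (5.14 − 1.57) + 1 × (-2.99)
   = 2.74 + 1.57 + 5.712 − 2.99 = 7.03
Deviation = 4.27 − 7.03 = -2.76 pp.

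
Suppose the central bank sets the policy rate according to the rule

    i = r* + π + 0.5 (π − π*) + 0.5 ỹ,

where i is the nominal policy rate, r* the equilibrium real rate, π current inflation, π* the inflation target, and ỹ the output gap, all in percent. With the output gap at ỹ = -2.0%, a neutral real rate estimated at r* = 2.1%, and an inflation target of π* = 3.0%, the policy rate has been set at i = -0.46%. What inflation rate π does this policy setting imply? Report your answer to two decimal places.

-0.04%

Collecting π: i = r* + (1 + 0.5) π − 0.5 π* + 0.5 ỹ
1.5 π = -0.46 − 2.1 + 0.5 × 3.0 − 0.5 × (-2.0) = -0.06
π = -0.06 / 1.5 = -0.04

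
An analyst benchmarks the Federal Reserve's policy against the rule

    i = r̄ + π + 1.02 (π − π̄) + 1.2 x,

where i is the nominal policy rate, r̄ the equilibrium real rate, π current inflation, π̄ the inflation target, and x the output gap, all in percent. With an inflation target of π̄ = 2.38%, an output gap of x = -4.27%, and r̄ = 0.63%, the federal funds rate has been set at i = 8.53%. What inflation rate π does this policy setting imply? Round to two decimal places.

Collecting π: i = r̄ + (1 + 1.02) π − 1.02 π̄ + 1.2 x
2.02 π = 8.53 − 0.63 + 1.02 × 2.38 − 1.2 × (-4.27) = 15.4516
π = 15.4516 / 2.02 = 7.65

7.65%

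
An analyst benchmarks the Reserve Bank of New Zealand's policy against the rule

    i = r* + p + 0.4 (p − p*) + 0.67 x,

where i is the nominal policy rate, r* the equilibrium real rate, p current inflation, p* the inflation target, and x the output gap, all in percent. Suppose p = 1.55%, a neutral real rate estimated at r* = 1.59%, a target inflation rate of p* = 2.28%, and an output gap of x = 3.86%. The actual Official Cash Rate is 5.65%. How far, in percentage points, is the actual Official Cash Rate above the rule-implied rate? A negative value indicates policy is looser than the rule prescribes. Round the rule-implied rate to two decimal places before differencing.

i = 1.59 + 1.55 + 0.4 × (1.55 − 2.28) + 0.67 × 3.86
   = 1.59 + 1.55 − 0.292 + 2.5862 = 5.43
Deviation = 5.65 − 5.43 = 0.22 pp.

0.22 pp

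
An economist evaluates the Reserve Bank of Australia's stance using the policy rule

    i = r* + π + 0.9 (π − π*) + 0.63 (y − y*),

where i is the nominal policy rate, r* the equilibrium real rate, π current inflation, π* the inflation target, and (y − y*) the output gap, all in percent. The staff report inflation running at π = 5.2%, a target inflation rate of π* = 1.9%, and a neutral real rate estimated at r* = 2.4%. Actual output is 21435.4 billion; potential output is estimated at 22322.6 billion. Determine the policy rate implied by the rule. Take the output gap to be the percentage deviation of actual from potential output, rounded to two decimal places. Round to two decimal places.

8.07%

Output gap = 100 × (21435.4 − 22322.6) / 22322.6 = -3.97%.
i = 2.40 + 5.20 + 0.9 × (5.20 − 1.90) + 0.63 × (-3.97)
   = 2.40 + 5.2 + 2.97 − 2.5011 = 8.07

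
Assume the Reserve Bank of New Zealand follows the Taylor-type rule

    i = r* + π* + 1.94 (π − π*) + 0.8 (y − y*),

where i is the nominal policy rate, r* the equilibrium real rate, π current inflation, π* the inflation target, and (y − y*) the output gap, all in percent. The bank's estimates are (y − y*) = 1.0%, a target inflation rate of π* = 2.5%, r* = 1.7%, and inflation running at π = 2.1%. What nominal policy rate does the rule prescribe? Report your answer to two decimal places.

4.22%

i = 1.7 + 2.5 + 1.94 × (2.1 − 2.5) + 0.8 × 1.0
   = 1.7 + 2.5 − 0.776 + 0.8 = 4.22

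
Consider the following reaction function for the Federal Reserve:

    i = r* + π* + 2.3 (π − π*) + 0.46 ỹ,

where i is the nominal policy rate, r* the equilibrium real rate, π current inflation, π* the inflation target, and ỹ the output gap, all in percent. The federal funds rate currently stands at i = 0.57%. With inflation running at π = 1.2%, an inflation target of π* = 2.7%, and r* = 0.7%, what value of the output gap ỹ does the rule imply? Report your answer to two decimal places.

1.35%

0.46 ỹ = 0.57 − 0.7 − 2.7 − 2.3 × (1.2 − 2.7) = 0.62
ỹ = 0.62 / 0.46 = 1.35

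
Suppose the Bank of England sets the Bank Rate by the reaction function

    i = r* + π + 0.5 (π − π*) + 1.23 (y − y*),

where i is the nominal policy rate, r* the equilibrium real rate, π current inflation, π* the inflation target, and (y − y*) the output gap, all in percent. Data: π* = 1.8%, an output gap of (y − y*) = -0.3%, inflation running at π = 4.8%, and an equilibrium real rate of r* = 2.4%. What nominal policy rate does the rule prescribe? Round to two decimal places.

i = 2.4 + 4.8 + 0.5 × (4.8 − 1.8) + 1.23 × (-0.3)
   = 2.4 + 4.8 + 1.5 − 0.369 = 8.33

8.33%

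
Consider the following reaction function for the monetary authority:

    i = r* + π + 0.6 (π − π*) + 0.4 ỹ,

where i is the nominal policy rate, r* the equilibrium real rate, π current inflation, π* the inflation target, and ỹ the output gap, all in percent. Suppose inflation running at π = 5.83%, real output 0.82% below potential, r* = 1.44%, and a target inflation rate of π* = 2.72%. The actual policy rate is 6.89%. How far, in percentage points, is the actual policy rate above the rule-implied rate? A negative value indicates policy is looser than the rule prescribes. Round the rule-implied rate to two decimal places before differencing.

-1.92 pp

Output 0.82% below potential → ỹ = -0.82.
i = 1.44 + 5.83 + 0.6 × (5.83 − 2.72) + 0.4 × (-0.82)
   = 1.44 + 5.83 + 1.866 − 0.328 = 8.81
Deviation = 6.89 − 8.81 = -1.92 pp.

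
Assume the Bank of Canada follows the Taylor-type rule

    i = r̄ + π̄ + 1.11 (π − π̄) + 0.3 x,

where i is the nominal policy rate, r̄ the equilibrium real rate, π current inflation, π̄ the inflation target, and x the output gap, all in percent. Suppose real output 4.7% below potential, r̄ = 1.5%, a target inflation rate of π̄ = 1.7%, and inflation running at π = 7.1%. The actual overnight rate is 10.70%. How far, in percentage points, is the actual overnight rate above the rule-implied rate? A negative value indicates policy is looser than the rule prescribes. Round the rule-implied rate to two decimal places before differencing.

Output 4.7% below potential → x = -4.7.
i = 1.5 + 1.7 + 1.11 × (7.1 − 1.7) + 0.3 × (-4.7)
   = 1.5 + 1.7 + 5.994 − 1.41 = 7.78
Deviation = 10.70 − 7.78 = 2.92 pp.

2.92 pp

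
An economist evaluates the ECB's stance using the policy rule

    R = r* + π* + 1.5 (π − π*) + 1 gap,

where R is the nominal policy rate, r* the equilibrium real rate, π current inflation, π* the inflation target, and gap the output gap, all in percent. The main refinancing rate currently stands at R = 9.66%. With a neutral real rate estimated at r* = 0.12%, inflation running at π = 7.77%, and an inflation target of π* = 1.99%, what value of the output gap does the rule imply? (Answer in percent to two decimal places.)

-1.12%

1 gap = 9.66 − 0.12 − 1.99 − 1.5 × (7.77 − 1.99) = -1.12
gap = -1.12 / 1 = -1.12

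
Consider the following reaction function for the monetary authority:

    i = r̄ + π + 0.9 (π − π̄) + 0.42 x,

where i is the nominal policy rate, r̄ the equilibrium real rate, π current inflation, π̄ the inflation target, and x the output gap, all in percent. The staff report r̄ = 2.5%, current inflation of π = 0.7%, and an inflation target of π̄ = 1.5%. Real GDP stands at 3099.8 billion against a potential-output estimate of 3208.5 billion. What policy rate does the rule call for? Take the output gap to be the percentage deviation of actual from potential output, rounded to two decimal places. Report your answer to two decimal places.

1.06%

Output gap = 100 × (3099.8 − 3208.5) / 3208.5 = -3.39%.
i = 2.50 + 0.70 + 0.9 × (0.70 − 1.50) + 0.42 × (-3.39)
   = 2.50 + 0.7 − 0.72 − 1.4238 = 1.06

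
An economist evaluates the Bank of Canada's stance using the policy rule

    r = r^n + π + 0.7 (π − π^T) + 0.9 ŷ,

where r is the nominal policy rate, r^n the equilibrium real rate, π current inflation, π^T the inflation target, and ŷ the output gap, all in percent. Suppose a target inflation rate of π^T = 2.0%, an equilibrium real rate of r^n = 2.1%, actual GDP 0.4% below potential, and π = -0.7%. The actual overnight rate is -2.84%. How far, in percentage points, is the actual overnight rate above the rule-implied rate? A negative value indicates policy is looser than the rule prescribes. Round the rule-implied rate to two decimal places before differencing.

-1.99 pp

Output 0.4% below potential → ŷ = -0.4.
r = 2.1 + (-0.7) + 0.7 × (-0.7 − 2.0) + 0.9 × (-0.4)
   = 2.1 − 0.7 − 1.89 − 0.36 = -0.85
Deviation = -2.84 − (-0.85) = -1.99 pp.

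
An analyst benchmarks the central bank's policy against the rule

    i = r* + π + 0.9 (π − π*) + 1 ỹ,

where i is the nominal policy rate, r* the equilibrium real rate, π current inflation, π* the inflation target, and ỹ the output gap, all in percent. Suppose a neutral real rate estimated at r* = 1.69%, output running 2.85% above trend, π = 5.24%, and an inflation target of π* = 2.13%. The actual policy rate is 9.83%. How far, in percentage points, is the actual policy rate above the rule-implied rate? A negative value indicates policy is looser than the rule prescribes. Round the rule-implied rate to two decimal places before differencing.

-2.75 pp

Output 2.85% above potential → ỹ = 2.85.
i = 1.69 + 5.24 + 0.9 × (5.24 − 2.13) + 1 × 2.85
   = 1.69 + 5.24 + 2.799 + 2.85 = 12.58
Deviation = 9.83 − 12.58 = -2.75 pp.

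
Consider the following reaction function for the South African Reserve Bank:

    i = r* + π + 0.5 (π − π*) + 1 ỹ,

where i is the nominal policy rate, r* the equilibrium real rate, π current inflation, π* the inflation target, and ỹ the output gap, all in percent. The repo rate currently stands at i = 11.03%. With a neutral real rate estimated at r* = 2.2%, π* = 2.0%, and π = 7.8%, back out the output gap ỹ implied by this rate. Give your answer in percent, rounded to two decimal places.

-1.87%

1 ỹ = 11.03 − 2.2 − 7.8 − 0.5 × (7.8 − 2.0) = -1.87
ỹ = -1.87 / 1 = -1.87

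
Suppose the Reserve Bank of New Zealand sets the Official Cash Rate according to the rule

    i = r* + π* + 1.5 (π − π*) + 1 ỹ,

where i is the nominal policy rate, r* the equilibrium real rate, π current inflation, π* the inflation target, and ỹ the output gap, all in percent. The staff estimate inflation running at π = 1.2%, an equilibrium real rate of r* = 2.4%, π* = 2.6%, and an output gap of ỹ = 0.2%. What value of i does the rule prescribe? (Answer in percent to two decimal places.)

3.10%

i = 2.4 + 2.6 + 1.5 × (1.2 − 2.6) + 1 × 0.2
   = 2.4 + 2.6 − 2.1 + 0.2 = 3.10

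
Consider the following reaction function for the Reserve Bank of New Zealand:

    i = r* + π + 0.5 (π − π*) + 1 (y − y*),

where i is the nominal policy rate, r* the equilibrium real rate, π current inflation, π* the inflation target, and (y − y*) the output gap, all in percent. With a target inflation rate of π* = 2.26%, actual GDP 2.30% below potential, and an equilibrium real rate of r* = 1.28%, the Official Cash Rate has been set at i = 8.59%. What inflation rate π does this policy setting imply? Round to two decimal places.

7.16%

Output 2.30% below potential → (y − y*) = -2.30.
Collecting π: i = r* + (1 + 0.5) π − 0.5 π* + 1 (y − y*)
1.5 π = 8.59 − 1.28 + 0.5 × 2.26 − 1 × (-2.30) = 10.74
π = 10.74 / 1.5 = 7.16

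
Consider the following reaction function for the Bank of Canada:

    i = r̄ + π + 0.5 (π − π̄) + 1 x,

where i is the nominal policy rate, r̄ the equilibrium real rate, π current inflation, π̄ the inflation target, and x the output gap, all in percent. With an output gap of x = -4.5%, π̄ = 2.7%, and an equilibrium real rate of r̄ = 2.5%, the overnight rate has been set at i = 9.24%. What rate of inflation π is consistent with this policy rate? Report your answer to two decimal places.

8.39%

Collecting π: i = r̄ + (1 + 0.5) π − 0.5 π̄ + 1 x
1.5 π = 9.24 − 2.5 + 0.5 × 2.7 − 1 × (-4.5) = 12.59
π = 12.59 / 1.5 = 8.39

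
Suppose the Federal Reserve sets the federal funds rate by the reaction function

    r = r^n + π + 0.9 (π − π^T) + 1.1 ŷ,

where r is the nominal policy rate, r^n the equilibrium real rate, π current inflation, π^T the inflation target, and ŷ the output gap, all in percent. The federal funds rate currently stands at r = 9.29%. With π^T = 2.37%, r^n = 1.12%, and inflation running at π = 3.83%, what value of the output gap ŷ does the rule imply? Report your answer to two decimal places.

2.75%

1.1 ŷ = 9.29 − 1.12 − 3.83 − 0.9 × (3.83 − 2.37) = 3.026
ŷ = 3.026 / 1.1 = 2.75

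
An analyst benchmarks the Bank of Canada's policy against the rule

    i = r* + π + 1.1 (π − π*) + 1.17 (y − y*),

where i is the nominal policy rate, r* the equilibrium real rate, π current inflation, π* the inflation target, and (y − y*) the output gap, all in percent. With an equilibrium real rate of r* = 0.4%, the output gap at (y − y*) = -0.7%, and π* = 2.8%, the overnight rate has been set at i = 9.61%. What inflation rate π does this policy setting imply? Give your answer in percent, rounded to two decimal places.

Collecting π: i = r* + (1 + 1.1) π − 1.1 π* + 1.17 (y − y*)
2.1 π = 9.61 − 0.4 + 1.1 × 2.8 − 1.17 × (-0.7) = 13.109
π = 13.109 / 2.1 = 6.24

6.24%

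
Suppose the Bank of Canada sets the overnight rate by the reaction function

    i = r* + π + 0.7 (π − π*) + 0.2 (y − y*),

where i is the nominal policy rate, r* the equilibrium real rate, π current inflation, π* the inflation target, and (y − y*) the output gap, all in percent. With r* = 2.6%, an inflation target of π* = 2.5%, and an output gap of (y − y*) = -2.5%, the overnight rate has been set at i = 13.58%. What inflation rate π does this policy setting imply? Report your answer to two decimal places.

Collecting π: i = r* + (1 + 0.7) π − 0.7 π* + 0.2 (y − y*)
1.7 π = 13.58 − 2.6 + 0.7 × 2.5 − 0.2 × (-2.5) = 13.23
π = 13.23 / 1.7 = 7.78

7.78%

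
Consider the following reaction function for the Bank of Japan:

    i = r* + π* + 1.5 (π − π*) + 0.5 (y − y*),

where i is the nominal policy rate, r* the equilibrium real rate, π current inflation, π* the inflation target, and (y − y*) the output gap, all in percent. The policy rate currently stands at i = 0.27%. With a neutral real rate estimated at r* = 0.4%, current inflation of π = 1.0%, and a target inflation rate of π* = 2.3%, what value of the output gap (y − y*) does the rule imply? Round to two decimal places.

0.5 (y − y*) = 0.27 − 0.4 − 2.3 − 1.5 × (1.0 − 2.3) = -0.48
(y − y*) = -0.48 / 0.5 = -0.96

-0.96%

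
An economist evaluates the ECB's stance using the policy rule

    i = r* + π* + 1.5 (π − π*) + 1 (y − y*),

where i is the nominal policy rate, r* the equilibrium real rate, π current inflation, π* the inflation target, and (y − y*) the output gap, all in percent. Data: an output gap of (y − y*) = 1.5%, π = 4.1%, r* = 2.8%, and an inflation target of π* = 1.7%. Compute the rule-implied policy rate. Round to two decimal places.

9.60%

i = 2.8 + 1.7 + 1.5 × (4.1 − 1.7) + 1 × 1.5
   = 2.8 + 1.7 + 3.6 + 1.5 = 9.60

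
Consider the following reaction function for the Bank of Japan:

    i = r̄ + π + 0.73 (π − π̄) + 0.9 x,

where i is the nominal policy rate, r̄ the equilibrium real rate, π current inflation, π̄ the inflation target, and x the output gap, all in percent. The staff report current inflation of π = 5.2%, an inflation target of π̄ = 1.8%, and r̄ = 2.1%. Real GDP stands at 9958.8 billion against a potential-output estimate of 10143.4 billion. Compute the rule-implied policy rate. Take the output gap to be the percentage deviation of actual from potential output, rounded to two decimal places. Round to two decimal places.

Output gap = 100 × (9958.8 − 10143.4) / 10143.4 = -1.82%.
i = 2.10 + 5.20 + 0.73 × (5.20 − 1.80) + 0.9 × (-1.82)
   = 2.10 + 5.2 + 2.482 − 1.638 = 8.14

8.14%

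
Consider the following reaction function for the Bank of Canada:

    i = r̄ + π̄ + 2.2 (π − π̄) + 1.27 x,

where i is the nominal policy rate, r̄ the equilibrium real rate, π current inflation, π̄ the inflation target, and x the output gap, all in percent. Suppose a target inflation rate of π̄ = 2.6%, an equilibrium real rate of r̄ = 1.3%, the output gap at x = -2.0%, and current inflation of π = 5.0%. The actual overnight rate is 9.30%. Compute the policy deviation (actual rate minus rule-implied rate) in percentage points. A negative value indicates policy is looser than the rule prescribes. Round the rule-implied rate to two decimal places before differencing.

2.66 pp

i = 1.3 + 2.6 + 2.2 × (5.0 − 2.6) + 1.27 × (-2.0)
   = 1.3 + 2.6 + 5.28 − 2.54 = 6.64
Deviation = 9.30 − 6.64 = 2.66 pp.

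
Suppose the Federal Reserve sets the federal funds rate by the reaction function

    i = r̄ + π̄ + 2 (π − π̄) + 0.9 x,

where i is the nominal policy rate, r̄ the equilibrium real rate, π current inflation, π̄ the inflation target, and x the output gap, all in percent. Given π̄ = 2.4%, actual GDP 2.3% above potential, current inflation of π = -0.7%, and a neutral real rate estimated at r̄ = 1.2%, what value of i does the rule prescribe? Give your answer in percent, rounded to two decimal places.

-0.53%

Output 2.3% above potential → x = 2.3.
i = 1.2 + 2.4 + 2 × (-0.7 − 2.4) + 0.9 × 2.3
   = 1.2 + 2.4 − 6.2 + 2.07 = -0.53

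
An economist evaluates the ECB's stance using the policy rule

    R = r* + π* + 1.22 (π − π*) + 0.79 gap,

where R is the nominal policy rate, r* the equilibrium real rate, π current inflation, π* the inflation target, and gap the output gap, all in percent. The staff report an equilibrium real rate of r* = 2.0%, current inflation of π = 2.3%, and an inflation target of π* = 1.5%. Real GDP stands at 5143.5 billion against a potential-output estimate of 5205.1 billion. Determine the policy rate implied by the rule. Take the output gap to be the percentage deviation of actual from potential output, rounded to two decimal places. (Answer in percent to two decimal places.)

Output gap = 100 × (5143.5 − 5205.1) / 5205.1 = -1.18%.
R = 2.00 + 1.50 + 1.22 × (2.30 − 1.50) + 0.79 × (-1.18)
   = 2.00 + 1.5 + 0.976 − 0.9322 = 3.54

3.54%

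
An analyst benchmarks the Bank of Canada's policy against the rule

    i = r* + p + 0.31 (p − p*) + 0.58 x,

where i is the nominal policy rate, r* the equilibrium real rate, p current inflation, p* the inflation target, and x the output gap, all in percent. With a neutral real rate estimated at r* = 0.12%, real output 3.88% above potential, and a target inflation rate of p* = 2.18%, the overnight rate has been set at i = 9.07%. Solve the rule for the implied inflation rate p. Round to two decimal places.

5.63%

Output 3.88% above potential → x = 3.88.
Collecting p: i = r* + (1 + 0.31) p − 0.31 p* + 0.58 x
1.31 p = 9.07 − 0.12 + 0.31 × 2.18 − 0.58 × 3.88 = 7.3754
p = 7.3754 / 1.31 = 5.63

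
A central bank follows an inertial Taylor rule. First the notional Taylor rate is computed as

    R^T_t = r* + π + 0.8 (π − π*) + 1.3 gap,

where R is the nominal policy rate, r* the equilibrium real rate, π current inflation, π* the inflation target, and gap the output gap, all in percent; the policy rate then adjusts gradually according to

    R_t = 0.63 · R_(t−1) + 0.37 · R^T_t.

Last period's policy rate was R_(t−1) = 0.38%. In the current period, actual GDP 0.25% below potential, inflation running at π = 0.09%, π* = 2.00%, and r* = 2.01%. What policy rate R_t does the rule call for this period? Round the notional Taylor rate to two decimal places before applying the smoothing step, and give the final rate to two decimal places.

Output 0.25% below potential → gap = -0.25.
R^T_t = 2.01 + 0.09 + 0.8 × (0.09 − 2.00) + 1.3 × (-0.25)
   = 2.01 + 0.09 − 1.528 − 0.325 = 0.25
R_t = 0.63 × 0.38 + 0.37 × 0.25 = 0.2394 + 0.0925 = 0.33

0.33%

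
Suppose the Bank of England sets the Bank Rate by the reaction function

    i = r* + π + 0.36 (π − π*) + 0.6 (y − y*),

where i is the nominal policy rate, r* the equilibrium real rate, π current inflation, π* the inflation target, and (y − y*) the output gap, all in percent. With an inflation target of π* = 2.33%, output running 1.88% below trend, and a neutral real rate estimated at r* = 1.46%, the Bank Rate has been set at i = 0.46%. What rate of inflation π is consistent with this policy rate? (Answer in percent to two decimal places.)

0.71%

Output 1.88% below potential → (y − y*) = -1.88.
Collecting π: i = r* + (1 + 0.36) π − 0.36 π* + 0.6 (y − y*)
1.36 π = 0.46 − 1.46 + 0.36 × 2.33 − 0.6 × (-1.88) = 0.9668
π = 0.9668 / 1.36 = 0.71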